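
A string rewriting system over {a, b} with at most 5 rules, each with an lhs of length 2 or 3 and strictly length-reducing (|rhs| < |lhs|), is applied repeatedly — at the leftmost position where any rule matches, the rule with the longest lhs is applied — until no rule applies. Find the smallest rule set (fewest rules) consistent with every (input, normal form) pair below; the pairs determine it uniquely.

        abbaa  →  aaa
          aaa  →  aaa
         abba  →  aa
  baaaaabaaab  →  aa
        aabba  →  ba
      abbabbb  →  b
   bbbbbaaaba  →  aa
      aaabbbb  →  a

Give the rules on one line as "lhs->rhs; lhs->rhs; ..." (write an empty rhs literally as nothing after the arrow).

  | abbaa => abaa => aaa
  | aaa
  | abba => aba => aa
  | baaaaabaaab => aaabaaab => aaaab => aa

aab->; ab->a; baa->; bb->b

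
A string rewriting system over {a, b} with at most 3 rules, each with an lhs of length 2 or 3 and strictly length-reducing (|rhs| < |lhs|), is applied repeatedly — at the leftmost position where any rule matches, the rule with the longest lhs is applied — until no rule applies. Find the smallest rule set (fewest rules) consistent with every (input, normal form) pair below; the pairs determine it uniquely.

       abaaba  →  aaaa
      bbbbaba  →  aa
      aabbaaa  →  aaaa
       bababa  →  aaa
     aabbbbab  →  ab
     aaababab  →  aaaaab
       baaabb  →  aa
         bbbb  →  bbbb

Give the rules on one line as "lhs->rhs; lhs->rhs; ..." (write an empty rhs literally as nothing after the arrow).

abb->; ba->a

  | abaaba => aaaba => aaaa
  | bbbbaba => bbbaba => bbaba => baba => aba => aa
  | aabbaaa => aaaa
  | bababa => ababa => aaba => aaa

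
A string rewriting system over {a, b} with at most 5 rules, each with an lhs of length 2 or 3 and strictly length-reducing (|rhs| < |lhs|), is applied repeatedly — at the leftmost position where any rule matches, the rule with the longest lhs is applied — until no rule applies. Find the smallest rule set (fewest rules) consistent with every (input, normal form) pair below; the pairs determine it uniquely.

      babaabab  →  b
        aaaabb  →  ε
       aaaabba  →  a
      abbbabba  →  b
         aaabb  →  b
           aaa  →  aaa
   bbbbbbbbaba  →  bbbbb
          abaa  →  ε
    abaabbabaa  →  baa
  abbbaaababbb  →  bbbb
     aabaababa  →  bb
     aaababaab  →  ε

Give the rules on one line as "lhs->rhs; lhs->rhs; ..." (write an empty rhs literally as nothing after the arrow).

aab->; ab->b; aba->bb; bba->

  | babaabab => bbbabab => bbab => b
  | aaaabb => aab => ε
  | aaaabba => aaba => a
  | abbbabba => bbbabba => bbba => b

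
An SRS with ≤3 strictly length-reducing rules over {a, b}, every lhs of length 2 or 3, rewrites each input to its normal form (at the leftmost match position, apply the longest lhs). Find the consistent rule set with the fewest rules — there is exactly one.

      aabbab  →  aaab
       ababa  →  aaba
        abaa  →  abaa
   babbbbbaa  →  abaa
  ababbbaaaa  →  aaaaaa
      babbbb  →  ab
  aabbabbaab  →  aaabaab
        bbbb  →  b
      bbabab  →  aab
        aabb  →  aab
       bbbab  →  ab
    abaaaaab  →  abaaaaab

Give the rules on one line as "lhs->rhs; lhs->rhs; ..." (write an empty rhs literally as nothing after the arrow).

  | aabbab => aabab => aaab
  | ababa => aaba
  | abaa
  | babbbbbaa => abbbbbaa => abbaa => abaa

bab->ab; bb->b; bbb->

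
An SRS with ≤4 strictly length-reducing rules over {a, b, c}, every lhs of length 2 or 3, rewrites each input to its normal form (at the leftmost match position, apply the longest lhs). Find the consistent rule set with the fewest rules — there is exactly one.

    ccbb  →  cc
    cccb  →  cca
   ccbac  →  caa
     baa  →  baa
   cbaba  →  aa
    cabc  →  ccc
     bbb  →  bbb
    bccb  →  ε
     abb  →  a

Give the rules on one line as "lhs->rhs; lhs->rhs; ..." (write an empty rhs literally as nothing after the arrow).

  | ccbb => cab => cc
  | cccb => cca
  | ccbac => caac => caa
  | baa

ab->c; ac->a; bca->; cb->a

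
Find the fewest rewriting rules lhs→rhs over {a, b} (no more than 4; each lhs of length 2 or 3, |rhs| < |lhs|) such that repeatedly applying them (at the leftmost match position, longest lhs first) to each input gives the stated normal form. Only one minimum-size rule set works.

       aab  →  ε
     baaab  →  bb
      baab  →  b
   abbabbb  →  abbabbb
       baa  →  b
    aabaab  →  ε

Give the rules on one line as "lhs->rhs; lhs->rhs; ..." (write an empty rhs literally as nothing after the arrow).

aa->; aaa->; aab->

  | aab => ε
  | baaab => bb
  | baab => b
  | abbabbb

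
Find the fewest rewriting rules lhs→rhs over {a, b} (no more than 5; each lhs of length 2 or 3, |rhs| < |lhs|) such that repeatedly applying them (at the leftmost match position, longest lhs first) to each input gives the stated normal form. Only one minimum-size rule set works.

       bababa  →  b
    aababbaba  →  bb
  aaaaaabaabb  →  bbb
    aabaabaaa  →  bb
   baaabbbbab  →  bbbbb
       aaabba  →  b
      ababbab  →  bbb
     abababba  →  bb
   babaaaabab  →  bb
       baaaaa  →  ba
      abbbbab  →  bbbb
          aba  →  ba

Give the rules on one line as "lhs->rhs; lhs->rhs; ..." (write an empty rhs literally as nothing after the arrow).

aa->b; aaa->a; ab->b; bba->b

  | bababa => bbaba => bba => b
  | aababbaba => bbabbaba => bbbaba => bbba => bb
  | aaaaaabaabb => aaaabaabb => aabaabb => bbaabb => babb => bbb
  | aabaabaaa => bbaabaaa => babaaa => bbaaa => baa => bb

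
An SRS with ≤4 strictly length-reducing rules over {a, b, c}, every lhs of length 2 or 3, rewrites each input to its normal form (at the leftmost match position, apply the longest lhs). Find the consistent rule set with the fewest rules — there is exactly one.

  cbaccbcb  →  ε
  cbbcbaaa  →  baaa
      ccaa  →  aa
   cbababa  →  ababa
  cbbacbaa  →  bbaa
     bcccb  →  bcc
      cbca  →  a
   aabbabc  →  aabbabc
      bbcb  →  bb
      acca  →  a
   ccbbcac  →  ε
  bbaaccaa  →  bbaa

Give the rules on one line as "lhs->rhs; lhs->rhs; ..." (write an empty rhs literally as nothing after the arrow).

  | cbaccbcb => accbcb => cbcb => cb => ε
  | cbbcbaaa => bcbaaa => baaa
  | ccaa => caa => aa
  | cbababa => ababa

ac->; ca->a; cb->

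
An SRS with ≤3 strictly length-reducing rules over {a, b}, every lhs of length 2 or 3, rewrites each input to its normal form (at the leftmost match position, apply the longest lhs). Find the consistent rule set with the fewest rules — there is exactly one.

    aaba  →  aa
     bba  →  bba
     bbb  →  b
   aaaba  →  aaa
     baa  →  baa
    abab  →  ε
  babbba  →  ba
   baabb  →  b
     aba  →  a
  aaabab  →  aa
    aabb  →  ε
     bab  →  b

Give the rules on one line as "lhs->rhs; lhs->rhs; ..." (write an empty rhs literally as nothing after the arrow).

  | aaba => aa
  | bba
  | bbb => b
  | aaaba => aaa

ab->; bbb->b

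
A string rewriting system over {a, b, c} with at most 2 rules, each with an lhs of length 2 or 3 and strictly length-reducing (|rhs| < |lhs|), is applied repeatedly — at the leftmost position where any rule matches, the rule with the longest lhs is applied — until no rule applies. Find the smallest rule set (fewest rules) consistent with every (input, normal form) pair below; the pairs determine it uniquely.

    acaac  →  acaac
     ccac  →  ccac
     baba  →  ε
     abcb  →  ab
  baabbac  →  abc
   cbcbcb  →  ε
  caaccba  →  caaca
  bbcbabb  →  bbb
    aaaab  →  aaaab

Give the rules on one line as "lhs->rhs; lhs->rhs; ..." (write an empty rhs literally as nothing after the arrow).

  | acaac
  | ccac
  | baba => ba => ε
  | abcb => ab

ba->; cb->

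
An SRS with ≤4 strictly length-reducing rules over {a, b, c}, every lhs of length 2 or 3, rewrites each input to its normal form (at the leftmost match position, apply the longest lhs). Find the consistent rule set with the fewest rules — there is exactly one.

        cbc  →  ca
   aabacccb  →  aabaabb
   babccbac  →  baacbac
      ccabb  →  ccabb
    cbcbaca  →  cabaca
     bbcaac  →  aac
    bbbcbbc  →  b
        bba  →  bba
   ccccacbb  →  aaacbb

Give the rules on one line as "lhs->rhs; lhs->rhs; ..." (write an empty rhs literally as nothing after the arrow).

  | cbc => ca
  | aabacccb => aabaabb
  | babccbac => baacbac
  | ccabb

bbc->; bc->a; ccc->ab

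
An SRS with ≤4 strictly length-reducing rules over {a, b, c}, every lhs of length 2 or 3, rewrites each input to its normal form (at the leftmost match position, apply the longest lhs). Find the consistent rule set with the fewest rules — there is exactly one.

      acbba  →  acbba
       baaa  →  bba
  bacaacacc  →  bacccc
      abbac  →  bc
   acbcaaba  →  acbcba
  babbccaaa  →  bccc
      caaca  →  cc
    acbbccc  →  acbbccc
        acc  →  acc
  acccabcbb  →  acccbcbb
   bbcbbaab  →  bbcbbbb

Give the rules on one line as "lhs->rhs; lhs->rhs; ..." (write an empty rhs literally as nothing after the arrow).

  | acbba
  | baaa => bba
  | bacaacacc => bacacacc => baccacc => bacccc
  | abbac => abac => aac => bc

aa->b; ab->a; abc->cc; ca->c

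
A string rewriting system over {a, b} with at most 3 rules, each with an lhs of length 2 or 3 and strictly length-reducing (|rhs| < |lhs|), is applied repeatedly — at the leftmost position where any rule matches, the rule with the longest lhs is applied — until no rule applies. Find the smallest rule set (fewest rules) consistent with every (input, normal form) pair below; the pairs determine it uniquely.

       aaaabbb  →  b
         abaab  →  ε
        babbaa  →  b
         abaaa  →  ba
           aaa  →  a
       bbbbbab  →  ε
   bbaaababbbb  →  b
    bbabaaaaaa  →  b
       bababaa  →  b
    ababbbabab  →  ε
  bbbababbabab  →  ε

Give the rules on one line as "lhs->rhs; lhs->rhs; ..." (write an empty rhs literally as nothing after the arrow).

  | aaaabbb => aabbb => bbb => b
  | abaab => baab => bb => ε
  | babbaa => bbbaa => baa => b
  | abaaa => baaa => ba

aa->; ab->b; bb->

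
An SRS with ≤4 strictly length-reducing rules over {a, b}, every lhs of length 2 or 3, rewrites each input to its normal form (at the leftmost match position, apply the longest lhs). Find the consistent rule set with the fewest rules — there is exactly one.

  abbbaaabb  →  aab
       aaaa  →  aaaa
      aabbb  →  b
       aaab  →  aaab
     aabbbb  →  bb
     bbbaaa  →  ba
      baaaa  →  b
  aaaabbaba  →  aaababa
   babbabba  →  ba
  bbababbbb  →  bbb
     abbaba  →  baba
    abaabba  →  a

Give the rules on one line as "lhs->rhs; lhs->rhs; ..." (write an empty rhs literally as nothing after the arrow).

abb->b; baa->b; bba->a

  | abbbaaabb => bbaaabb => aaabb => aab
  | aaaa
  | aabbb => abb => b
  | aaab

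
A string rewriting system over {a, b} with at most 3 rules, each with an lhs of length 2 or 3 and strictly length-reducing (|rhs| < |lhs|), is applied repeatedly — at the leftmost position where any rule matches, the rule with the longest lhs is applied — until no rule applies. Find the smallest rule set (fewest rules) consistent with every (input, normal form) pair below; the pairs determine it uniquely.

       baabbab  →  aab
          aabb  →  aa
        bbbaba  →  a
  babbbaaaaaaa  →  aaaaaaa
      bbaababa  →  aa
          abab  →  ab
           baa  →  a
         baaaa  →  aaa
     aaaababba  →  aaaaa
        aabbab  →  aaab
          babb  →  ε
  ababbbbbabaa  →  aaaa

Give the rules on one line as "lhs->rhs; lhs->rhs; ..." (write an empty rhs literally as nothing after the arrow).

ba->; bb->; bbb->ab

  | baabbab => abbab => aab
  | aabb => aa
  | bbbaba => ababa => aba => a
  | babbbaaaaaaa => bbbaaaaaaa => abaaaaaaa => aaaaaaa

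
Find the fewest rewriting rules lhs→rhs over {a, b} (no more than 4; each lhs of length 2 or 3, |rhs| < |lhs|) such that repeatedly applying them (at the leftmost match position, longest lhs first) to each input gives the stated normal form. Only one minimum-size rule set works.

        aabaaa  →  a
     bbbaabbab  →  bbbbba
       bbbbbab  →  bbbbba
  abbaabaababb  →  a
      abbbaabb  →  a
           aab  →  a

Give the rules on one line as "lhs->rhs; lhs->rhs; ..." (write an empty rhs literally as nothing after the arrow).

aa->a; ab->a; baa->b

  | aabaaa => abaaa => aaaa => aaa => aa => a
  | bbbaabbab => bbbbbab => bbbbba
  | bbbbbab => bbbbba
  | abbaabaababb => abaabaababb => aaabaababb => aabaababb => abaababb => aaababb => aababb => ababb => aabb => abb => ab => a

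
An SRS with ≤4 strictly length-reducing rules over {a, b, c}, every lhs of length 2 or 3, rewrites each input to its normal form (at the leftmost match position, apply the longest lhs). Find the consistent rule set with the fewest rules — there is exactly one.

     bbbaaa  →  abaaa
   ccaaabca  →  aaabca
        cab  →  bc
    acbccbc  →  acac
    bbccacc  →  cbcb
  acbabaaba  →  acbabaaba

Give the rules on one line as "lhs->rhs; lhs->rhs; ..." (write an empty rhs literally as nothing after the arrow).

  | bbbaaa => abaaa
  | ccaaabca => aaabca
  | cab => bc
  | acbccbc => acbbc => acac

acc->cb; bb->a; cab->bc; cc->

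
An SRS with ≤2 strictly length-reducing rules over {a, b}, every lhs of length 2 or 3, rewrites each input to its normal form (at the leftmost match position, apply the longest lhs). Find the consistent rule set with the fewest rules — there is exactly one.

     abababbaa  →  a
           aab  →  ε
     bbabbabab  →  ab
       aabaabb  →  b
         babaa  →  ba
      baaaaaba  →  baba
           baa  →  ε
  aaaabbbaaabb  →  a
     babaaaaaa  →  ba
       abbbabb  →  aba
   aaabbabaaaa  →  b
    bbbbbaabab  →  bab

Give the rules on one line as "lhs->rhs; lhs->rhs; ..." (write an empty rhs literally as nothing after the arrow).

  | abababbaa => ababaaa => ababba => abaa => abb => a
  | aab => bb => ε
  | bbabbabab => abbabab => aabab => bbab => ab
  | aabaabb => bbaabb => aabb => bbb => b

aa->b; bb->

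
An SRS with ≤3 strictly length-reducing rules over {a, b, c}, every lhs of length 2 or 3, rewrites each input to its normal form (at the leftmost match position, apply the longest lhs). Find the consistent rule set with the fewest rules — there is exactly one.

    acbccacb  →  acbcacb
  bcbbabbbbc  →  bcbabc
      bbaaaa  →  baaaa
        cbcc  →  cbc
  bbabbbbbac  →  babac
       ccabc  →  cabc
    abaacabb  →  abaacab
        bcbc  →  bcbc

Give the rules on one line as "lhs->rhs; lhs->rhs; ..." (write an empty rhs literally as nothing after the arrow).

  | acbccacb => acbcacb
  | bcbbabbbbc => bcbabbbbc => bcbabbbc => bcbabbc => bcbabc
  | bbaaaa => baaaa
  | cbcc => cbc

bb->b; cc->c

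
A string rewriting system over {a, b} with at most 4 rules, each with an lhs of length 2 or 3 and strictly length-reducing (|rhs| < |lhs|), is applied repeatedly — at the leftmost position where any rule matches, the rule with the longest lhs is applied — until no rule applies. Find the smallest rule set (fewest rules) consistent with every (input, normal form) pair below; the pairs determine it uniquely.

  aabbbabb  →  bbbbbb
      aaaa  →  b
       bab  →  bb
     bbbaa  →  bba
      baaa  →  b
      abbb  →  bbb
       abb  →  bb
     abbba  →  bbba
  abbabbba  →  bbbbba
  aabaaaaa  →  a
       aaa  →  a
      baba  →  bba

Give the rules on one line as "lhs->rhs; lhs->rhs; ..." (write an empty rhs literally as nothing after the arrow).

aa->b; aaa->a; ab->b; baa->a

  | aabbbabb => bbbbabb => bbbbbb
  | aaaa => aa => b
  | bab => bb
  | bbbaa => bba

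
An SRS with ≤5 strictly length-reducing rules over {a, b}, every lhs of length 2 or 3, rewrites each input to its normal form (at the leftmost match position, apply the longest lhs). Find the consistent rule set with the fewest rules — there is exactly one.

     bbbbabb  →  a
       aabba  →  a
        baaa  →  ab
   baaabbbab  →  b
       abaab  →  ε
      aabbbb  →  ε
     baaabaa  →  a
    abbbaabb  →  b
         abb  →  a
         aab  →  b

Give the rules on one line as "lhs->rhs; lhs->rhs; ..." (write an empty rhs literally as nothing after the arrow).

aa->; ba->b; baa->ab; bb->

  | bbbbabb => bbabb => abb => a
  | aabba => bba => a
  | baaa => aba => ab
  | baaabbbab => ababbbab => abbbbab => abbab => aab => b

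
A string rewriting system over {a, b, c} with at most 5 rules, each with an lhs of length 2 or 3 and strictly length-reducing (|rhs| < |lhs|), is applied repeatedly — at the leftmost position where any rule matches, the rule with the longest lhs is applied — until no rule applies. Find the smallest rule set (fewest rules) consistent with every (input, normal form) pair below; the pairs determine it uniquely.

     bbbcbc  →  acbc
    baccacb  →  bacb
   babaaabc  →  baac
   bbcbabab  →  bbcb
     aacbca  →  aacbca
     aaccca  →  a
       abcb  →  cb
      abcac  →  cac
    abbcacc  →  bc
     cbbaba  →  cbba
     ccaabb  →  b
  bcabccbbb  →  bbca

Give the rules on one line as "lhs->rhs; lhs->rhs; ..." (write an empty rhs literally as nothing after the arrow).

ab->; aca->a; bbb->a; cc->b

  | bbbcbc => acbc
  | baccacb => babacb => bacb
  | babaaabc => baaabc => baac
  | bbcbabab => bbcbab => bbcb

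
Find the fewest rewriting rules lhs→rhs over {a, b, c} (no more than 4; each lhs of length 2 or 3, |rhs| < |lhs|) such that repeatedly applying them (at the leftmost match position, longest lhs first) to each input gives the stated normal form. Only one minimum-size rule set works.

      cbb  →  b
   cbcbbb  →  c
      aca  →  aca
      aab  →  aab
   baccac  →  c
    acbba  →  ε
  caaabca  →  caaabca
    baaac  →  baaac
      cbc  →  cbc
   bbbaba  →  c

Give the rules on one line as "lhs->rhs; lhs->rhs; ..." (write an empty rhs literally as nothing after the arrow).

  | cbb => cc => b
  | cbcbbb => cbccb => cbbb => ccb => bb => c
  | aca
  | aab

aba->; bab->ab; bb->c; cc->b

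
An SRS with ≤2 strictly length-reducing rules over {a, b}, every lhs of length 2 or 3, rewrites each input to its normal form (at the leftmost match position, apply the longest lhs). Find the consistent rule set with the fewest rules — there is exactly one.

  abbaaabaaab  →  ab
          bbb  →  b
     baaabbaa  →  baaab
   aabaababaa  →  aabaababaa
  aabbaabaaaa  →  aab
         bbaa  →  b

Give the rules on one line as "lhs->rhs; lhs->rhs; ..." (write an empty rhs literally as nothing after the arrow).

  | abbaaabaaab => abbaabaaab => abbabaaab => abbbaaab => abbaaab => abbaab => abbab => abbb => abb => ab
  | bbb => bb => b
  | baaabbaa => baaabba => baaabb => baaab
  | aabaababaa

bb->b; bba->bb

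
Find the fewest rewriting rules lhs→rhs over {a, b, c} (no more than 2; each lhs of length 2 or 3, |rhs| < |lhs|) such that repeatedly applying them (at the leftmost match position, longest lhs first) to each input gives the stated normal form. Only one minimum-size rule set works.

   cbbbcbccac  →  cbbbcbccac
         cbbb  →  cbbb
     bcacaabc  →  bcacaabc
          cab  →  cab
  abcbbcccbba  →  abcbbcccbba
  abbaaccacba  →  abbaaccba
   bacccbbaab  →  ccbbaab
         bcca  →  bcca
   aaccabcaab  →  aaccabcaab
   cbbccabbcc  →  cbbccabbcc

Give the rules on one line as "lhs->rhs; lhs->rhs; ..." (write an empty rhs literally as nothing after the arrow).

  | cbbbcbccac
  | cbbb
  | bcacaabc
  | cab

acb->b; bac->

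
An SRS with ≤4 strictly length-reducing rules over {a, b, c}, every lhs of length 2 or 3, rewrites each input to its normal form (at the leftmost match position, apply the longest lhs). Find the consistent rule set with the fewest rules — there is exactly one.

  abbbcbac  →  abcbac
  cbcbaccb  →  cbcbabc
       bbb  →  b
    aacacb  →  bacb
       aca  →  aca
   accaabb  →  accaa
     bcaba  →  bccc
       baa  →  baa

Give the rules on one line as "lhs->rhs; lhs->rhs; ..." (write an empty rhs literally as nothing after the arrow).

aac->b; aba->cc; bb->; ccb->bc

  | abbbcbac => abcbac
  | cbcbaccb => cbcbabc
  | bbb => b
  | aacacb => bacb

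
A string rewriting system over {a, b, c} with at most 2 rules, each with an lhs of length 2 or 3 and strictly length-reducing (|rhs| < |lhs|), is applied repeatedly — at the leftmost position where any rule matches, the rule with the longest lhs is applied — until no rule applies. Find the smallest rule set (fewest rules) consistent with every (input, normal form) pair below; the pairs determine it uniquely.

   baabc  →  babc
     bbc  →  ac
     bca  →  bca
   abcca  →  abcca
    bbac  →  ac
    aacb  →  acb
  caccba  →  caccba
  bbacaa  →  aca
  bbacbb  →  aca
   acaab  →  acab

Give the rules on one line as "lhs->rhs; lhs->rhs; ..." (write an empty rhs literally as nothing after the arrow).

aa->a; bb->a

  | baabc => babc
  | bbc => ac
  | bca
  | abcca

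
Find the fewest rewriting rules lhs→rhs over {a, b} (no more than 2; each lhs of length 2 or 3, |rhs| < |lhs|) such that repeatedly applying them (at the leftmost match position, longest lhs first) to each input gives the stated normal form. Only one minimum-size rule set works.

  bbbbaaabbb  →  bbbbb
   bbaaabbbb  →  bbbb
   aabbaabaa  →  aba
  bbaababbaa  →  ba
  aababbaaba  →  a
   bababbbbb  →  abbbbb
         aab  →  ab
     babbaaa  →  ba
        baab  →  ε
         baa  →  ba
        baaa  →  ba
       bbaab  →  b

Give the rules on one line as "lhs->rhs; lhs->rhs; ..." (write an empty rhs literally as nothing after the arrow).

aa->a; bab->

  | bbbbaaabbb => bbbbaabbb => bbbbabbb => bbbbb
  | bbaaabbbb => bbaabbbb => bbabbbb => bbbb
  | aabbaabaa => abbaabaa => abbabaa => abaa => aba
  | bbaababbaa => bbababbaa => babbaa => baa => ba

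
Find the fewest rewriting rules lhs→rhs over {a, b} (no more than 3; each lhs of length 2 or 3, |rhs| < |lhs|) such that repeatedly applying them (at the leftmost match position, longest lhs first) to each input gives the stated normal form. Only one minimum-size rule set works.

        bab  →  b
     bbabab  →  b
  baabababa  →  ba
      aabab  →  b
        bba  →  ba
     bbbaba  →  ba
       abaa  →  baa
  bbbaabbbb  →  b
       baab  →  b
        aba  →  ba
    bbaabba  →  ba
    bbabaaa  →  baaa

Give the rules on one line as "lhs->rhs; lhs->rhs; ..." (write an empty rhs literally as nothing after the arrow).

ab->b; bb->b

  | bab => bb => b
  | bbabab => babab => bbab => bab => bb => b
  | baabababa => babababa => bbababa => bababa => bbaba => baba => bba => ba
  | aabab => abab => bab => bb => b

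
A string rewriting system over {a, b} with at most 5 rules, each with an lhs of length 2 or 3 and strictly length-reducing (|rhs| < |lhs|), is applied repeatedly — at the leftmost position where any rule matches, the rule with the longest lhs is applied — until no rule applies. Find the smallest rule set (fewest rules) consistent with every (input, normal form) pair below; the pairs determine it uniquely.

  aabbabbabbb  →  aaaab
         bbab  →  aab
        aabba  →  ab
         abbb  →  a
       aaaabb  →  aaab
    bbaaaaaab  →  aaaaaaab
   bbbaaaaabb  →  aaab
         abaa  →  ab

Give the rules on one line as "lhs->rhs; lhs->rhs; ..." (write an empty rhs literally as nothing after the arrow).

abb->b; ba->b; bab->aa; bb->a

  | aabbabbabbb => ababbabbb => aaababbb => aaaaabb => aaaab
  | bbab => aab
  | aabba => aba => ab
  | abbb => bb => a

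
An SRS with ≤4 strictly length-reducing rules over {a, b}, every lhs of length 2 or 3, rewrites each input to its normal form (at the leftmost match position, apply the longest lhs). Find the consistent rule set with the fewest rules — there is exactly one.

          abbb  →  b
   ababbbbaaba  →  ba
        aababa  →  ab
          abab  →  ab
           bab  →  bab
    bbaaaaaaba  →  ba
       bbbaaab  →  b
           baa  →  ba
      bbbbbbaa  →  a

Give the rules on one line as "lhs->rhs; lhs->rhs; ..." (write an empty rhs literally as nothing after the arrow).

aa->a; aab->b; aba->bb; bb->a

  | abbb => aab => b
  | ababbbbaaba => bbbbbbaaba => abbbbaaba => aabbaaba => bbaaba => aaaba => aaba => ba
  | aababa => baba => bbb => ab
  | abab => bbb => ab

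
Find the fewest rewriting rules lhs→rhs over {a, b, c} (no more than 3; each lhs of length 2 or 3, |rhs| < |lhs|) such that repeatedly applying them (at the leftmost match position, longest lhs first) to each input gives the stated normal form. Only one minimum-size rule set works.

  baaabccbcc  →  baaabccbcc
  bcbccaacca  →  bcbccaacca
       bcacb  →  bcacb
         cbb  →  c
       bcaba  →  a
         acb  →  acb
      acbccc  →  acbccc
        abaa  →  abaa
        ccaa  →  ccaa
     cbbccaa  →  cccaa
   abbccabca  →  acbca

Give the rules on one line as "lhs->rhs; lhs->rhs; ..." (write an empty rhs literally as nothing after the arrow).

bb->; cab->b

  | baaabccbcc
  | bcbccaacca
  | bcacb
  | cbb => c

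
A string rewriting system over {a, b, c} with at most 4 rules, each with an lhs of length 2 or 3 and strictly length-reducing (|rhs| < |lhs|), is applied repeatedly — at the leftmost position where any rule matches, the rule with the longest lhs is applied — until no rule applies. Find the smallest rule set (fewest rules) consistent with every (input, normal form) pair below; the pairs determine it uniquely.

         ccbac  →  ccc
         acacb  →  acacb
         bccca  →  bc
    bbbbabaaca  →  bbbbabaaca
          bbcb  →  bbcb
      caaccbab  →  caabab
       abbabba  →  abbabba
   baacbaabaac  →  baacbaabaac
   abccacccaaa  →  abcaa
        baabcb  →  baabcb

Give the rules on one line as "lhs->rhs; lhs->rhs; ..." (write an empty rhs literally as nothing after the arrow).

acc->a; bac->c; cca->

  | ccbac => ccc
  | acacb
  | bccca => bc
  | bbbbabaaca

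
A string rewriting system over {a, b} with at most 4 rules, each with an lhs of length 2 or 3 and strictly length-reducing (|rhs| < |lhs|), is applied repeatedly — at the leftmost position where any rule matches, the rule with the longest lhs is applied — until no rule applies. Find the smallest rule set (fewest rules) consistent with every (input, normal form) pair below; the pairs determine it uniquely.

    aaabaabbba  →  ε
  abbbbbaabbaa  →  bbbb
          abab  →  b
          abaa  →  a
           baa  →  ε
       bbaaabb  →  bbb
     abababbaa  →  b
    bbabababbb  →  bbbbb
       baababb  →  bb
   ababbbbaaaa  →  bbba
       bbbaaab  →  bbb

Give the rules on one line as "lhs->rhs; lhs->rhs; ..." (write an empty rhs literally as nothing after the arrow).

ab->; aba->; baa->ab

  | aaabaabbba => aaabbba => aabba => aba => ε
  | abbbbbaabbaa => bbbbaabbaa => bbbabbbaa => bbbbbaa => bbbbab => bbbb
  | abab => b
  | abaa => a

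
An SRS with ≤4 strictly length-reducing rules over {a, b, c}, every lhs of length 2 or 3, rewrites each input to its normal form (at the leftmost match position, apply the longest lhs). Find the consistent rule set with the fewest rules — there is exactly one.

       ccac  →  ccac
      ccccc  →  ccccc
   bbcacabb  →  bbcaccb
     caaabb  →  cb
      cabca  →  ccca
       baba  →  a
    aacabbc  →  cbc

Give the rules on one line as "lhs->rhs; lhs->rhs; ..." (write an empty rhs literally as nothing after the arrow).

aac->; ab->c; bab->

  | ccac
  | ccccc
  | bbcacabb => bbcaccb
  | caaabb => caacb => cb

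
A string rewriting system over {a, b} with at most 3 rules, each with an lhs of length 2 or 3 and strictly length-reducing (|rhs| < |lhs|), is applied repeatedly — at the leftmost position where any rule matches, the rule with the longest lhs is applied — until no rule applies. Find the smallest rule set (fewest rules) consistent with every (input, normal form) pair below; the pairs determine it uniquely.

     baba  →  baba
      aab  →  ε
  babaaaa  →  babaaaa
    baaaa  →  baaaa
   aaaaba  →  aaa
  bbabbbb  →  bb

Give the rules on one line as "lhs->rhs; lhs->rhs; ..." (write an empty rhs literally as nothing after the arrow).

aab->; bbb->a

  | baba
  | aab => ε
  | babaaaa
  | baaaa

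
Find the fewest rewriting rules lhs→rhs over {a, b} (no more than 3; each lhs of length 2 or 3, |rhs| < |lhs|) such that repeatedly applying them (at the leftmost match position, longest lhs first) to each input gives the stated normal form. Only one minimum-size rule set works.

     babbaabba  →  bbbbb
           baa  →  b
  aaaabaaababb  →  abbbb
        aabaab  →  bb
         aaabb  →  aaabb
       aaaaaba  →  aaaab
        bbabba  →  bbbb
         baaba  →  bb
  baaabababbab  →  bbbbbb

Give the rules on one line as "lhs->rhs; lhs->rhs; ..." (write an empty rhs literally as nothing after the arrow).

aba->b; ba->b

  | babbaabba => bbbaabba => bbbabba => bbbbba => bbbbb
  | baa => ba => b
  | aaaabaaababb => aaabaababb => aabababb => abbabb => abbbb
  | aabaab => abab => bb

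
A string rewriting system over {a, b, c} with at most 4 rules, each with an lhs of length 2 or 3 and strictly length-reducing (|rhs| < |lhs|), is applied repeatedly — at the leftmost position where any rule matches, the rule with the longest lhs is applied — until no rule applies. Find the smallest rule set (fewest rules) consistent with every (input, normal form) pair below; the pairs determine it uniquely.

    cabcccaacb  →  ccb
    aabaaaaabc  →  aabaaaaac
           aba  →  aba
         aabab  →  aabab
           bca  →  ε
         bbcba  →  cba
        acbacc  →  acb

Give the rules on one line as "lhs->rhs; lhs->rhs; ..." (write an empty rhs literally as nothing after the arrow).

acc->; bc->c; ca->

  | cabcccaacb => bcccaacb => cccaacb => ccacb => ccb
  | aabaaaaabc => aabaaaaac
  | aba
  | aabab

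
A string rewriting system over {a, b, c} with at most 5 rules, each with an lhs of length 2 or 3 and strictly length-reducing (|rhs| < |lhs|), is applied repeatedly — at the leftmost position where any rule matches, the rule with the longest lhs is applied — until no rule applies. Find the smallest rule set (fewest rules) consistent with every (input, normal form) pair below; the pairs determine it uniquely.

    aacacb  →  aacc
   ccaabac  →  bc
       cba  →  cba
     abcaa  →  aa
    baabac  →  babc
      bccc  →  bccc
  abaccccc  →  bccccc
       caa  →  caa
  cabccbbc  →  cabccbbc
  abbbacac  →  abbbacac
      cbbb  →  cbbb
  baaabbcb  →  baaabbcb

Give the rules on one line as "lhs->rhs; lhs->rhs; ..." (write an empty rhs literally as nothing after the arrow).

aba->b; acb->c; bca->; cca->

  | aacacb => aacc
  | ccaabac => abac => bc
  | cba
  | abcaa => aa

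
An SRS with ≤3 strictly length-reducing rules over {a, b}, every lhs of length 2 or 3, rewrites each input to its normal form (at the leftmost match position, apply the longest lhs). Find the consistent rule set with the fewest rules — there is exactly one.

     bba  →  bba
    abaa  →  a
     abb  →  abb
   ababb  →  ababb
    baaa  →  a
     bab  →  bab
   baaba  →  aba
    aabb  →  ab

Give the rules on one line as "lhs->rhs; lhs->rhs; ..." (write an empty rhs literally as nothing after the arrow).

  | bba
  | abaa => aa => a
  | abb
  | ababb

aa->a; aab->a; baa->a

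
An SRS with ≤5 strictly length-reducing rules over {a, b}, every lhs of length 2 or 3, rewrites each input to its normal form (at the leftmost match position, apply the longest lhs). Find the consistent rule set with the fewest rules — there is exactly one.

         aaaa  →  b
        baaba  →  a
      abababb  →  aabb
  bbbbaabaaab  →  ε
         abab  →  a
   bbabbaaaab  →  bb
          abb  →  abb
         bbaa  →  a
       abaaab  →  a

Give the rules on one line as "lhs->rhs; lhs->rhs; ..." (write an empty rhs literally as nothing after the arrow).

aaa->b; ba->b; bab->; bba->

  | aaaa => ba => b
  | baaba => baba => a
  | abababb => aabb
  | bbbbaabaaab => bbabaaab => baaab => baab => bab => ε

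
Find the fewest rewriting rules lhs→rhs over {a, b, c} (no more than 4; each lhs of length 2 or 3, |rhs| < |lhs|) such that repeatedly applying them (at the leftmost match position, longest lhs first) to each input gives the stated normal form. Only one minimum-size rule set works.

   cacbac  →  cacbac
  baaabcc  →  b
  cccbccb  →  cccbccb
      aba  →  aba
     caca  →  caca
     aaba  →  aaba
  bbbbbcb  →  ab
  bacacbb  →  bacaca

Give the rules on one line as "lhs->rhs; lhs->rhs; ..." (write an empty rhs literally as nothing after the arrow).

  | cacbac
  | baaabcc => baac => b
  | cccbccb
  | aba

aac->; abc->; bb->a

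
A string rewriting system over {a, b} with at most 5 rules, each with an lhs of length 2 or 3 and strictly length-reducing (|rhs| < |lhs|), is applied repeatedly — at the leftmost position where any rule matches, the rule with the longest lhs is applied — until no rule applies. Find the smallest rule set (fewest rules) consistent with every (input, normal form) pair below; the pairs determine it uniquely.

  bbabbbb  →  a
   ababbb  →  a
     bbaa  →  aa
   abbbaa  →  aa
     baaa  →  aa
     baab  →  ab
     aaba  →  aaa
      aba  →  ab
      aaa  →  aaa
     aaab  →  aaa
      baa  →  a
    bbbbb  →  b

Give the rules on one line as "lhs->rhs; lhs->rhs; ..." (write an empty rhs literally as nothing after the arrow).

  | bbabbbb => abbbb => abb => a
  | ababbb => abbbb => abb => a
  | bbaa => aa
  | abbbaa => abaa => aa

aab->aa; ba->b; baa->a; bb->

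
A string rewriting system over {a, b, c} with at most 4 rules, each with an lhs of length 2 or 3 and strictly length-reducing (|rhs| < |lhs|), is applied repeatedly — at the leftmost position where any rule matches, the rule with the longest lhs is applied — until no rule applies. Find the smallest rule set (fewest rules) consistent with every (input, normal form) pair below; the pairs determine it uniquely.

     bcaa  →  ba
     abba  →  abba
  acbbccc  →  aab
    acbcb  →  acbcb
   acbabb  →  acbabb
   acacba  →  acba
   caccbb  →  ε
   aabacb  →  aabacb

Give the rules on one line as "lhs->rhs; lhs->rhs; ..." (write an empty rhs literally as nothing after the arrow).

ca->; cbb->a; ccc->b

  | bcaa => ba
  | abba
  | acbbccc => aaccc => aab
  | acbcb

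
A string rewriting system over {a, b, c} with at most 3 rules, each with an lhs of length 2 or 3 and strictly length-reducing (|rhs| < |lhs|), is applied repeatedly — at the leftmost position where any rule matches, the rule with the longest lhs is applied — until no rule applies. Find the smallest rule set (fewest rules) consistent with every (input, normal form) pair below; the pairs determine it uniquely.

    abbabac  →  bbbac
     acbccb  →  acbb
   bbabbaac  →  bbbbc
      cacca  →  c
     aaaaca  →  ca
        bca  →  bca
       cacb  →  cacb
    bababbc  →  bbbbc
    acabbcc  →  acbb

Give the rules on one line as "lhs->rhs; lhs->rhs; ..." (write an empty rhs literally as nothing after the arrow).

aa->; ab->b; cc->

  | abbabac => bbabac => bbbac
  | acbccb => acbb
  | bbabbaac => bbbbaac => bbbbc
  | cacca => caa => c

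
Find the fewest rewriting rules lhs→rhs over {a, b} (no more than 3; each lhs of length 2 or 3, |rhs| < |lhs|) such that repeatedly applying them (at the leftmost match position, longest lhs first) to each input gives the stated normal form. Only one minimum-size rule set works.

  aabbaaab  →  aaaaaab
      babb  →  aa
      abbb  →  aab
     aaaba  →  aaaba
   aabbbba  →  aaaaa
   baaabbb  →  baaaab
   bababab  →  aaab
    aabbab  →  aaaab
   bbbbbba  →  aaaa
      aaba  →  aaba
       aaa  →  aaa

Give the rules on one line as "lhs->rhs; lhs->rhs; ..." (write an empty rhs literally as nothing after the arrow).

  | aabbaaab => aaaaaab
  | babb => abb => aa
  | abbb => aab
  | aaaba

bab->ab; bb->a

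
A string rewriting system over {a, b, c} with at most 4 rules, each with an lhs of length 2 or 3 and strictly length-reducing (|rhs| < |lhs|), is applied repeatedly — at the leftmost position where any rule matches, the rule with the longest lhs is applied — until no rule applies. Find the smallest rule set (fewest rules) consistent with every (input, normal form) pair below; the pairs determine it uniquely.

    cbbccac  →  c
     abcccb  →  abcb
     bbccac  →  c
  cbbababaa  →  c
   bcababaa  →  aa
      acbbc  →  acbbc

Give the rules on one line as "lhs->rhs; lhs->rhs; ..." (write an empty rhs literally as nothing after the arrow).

ba->; bca->a; cc->c

  | cbbccac => cbbcac => cbac => cc => c
  | abcccb => abccb => abcb
  | bbccac => bbcac => bac => c
  | cbbababaa => cbbabaa => cbbaa => cba => c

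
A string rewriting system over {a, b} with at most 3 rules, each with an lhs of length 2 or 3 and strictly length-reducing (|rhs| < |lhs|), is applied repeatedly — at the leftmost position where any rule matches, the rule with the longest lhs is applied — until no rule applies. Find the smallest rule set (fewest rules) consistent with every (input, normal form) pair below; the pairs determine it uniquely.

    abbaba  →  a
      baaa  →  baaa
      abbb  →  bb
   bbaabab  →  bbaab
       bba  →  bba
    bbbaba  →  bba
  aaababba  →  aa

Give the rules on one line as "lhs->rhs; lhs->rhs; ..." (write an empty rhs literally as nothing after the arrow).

aba->a; abb->b; bab->

  | abbaba => baba => a
  | baaa
  | abbb => bb
  | bbaabab => bbaab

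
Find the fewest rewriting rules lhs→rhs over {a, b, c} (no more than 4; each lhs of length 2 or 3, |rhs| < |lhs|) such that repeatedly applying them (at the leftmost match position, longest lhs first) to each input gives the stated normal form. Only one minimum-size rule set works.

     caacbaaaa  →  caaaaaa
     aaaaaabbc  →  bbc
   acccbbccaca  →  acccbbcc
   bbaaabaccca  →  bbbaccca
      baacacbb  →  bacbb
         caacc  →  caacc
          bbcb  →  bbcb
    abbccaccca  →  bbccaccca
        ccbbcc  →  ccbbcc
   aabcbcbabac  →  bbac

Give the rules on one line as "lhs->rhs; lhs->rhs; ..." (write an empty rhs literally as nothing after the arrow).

  | caacbaaaa => caaaaaa
  | aaaaaabbc => aaaaabbc => aaaabbc => aaabbc => aabbc => abbc => bbc
  | acccbbccaca => acccbbcc
  | bbaaabaccca => bbaabaccca => bbabaccca => bbbaccca

ab->b; aca->; cba->a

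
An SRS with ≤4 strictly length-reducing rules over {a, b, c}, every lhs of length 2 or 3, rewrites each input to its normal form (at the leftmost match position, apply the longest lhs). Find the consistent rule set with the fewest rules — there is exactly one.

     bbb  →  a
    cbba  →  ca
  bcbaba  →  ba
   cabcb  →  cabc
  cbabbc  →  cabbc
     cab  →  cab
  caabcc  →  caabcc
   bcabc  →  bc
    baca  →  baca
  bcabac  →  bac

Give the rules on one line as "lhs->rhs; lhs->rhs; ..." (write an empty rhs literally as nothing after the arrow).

bbb->a; bca->; cb->c

  | bbb => a
  | cbba => cba => ca
  | bcbaba => bcaba => ba
  | cabcb => cabc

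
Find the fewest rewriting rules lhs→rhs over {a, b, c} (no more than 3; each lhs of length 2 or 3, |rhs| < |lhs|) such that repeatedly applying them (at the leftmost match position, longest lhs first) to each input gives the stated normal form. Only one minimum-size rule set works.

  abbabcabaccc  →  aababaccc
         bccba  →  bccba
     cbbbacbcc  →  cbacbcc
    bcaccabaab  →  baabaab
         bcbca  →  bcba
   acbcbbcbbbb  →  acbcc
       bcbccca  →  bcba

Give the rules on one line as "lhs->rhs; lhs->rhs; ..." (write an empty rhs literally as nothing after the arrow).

  | abbabcabaccc => aabcabaccc => aababaccc
  | bccba
  | cbbbacbcc => cbacbcc
  | bcaccabaab => baccabaab => bacabaab => baabaab

bb->; ca->a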